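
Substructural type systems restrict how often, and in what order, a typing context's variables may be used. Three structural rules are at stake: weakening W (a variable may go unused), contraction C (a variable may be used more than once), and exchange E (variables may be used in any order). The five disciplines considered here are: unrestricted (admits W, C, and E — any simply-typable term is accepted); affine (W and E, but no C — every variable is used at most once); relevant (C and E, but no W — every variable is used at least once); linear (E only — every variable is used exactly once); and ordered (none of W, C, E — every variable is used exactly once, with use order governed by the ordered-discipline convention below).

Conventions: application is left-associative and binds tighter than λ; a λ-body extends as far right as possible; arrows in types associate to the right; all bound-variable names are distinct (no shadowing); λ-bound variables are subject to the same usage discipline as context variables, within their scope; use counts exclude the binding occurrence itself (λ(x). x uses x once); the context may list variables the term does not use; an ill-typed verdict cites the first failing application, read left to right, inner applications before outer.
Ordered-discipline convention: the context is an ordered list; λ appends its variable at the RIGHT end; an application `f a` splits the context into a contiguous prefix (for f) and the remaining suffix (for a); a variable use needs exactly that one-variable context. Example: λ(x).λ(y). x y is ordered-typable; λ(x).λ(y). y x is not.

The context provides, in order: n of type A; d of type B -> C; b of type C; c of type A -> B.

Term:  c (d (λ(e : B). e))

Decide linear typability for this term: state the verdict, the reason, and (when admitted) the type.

no — the type mismatch rejects it
usage: n: 0×, d: 1×, b: 0×, c: 1×, e (λ-bound): 1×
use order (left to right): c, d, e
typing: ill-typed: a function awaiting B gets B -> B
summary: ordered ✗; linear ✗; affine ✗; relevant ✗; unrestricted ✗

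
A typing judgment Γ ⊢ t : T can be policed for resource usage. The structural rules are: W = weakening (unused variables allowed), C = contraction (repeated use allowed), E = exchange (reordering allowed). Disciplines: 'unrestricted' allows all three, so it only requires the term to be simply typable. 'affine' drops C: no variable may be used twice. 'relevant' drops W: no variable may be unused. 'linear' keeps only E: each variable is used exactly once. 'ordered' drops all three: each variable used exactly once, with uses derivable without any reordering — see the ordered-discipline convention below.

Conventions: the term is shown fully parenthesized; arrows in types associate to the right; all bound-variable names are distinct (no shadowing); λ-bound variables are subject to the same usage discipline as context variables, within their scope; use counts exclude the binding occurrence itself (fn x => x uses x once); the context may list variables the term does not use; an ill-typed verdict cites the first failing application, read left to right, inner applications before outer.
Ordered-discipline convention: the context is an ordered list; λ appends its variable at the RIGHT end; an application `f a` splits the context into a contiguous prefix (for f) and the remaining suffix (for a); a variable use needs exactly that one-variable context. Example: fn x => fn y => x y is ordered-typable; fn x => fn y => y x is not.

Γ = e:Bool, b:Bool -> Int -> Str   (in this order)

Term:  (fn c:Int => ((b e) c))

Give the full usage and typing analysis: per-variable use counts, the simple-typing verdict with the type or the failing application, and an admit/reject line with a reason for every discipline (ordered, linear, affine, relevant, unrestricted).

usage: e: 1×, b: 1×, c (bound): 1×
uses in reading order: b, e, c
typing: well-typed at Int -> Str
ordered: ✗, no contiguous prefix/suffix split fits b, e, c
linear: ✓, single use per variable (e, b, c)
affine: ✓, e, b, c: no repeats, contraction unneeded
relevant: ✓, none of e, b, c goes unused
unrestricted: ✓, type-checks (Int -> Str) and nothing is barred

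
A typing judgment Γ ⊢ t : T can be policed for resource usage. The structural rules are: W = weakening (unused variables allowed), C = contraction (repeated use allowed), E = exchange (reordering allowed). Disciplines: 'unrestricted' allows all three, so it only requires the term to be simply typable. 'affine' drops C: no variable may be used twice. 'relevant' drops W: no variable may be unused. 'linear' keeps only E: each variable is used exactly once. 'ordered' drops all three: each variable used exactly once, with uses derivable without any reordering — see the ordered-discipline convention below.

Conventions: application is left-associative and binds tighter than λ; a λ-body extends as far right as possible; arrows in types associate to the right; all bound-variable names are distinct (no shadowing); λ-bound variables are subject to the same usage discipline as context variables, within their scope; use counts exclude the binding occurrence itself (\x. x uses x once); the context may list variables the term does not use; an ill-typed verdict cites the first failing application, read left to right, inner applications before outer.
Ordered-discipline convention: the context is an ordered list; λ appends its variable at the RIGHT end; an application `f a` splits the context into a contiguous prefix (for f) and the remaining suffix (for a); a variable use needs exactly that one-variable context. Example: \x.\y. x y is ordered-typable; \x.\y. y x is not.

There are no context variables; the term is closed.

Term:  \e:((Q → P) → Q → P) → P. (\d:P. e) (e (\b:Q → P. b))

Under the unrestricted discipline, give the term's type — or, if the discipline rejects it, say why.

term : (((Q → P) → Q → P) → P) → ((Q → P) → Q → P) → P
usage: e (bound)=2, d (bound)=0, b (bound)=1
order of uses: e, e, b
typing: ✓ — (((Q → P) → Q → P) → P) → ((Q → P) → Q → P) → P
per-discipline verdicts: ordered ✗ | linear ✗ | affine ✗ | relevant ✗ | unrestricted ✓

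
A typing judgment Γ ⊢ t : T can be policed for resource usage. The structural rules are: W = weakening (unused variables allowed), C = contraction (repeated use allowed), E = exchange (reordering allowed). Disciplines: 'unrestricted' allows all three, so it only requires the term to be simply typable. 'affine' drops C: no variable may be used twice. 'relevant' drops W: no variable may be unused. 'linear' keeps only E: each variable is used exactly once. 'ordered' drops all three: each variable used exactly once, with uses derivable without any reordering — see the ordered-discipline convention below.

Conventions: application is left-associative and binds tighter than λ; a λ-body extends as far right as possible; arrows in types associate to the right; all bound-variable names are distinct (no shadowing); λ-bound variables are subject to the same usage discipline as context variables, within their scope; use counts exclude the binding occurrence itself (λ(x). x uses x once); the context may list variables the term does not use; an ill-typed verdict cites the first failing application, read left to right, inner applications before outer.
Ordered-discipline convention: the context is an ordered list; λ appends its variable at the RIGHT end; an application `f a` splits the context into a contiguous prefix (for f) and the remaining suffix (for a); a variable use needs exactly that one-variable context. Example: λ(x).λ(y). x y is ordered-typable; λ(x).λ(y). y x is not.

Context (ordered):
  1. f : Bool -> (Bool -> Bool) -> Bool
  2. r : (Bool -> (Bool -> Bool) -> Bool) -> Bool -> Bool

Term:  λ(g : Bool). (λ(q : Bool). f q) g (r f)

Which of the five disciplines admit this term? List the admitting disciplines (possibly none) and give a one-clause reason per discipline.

admitting disciplines: relevant, unrestricted
usage: f: 2×, r: 1×, g [bound]: 1×, q [bound]: 1×
uses in reading order: f, q, g, r, f
typing: the term checks, with type Bool -> Bool
ordered: ✗, f ×2 used more than once (contraction)
linear: ✗, f ×2 used more than once (contraction)
affine: ✗, f ×2 used more than once (contraction)
relevant: ✓, none of f, r, g, q goes unused
unrestricted: ✓, type-checks (Bool -> Bool) and nothing is barred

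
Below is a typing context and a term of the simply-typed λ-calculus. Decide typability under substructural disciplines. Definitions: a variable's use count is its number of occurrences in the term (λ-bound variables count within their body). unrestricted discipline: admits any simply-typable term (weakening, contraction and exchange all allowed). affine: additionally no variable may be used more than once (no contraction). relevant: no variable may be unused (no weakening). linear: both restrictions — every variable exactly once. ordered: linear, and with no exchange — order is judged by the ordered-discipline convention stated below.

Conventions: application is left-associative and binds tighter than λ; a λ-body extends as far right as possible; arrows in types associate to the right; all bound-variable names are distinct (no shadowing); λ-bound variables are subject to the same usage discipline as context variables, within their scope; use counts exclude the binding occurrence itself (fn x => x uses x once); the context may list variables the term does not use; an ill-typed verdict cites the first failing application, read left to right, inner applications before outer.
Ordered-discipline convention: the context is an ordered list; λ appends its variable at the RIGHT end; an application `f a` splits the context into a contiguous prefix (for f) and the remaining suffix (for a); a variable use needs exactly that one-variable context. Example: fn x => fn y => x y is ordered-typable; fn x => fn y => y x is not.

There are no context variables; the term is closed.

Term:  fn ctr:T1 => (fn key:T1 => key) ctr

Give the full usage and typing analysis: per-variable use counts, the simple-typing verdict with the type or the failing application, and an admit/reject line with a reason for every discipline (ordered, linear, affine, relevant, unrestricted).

counts: ctr (λ-bound): 1×, key (λ-bound): 1×
order of uses: key, ctr
typing: well-typed — term : T1 -> T1
ordered ✓ (one use each (ctr, key); ordered split holds)
linear ✓ (single use per variable (ctr, key))
affine ✓ (no duplicate uses among ctr, key)
relevant ✓ (at least one use each (ctr, key))
unrestricted ✓ (simply typable at T1 -> T1; W, C, E all held)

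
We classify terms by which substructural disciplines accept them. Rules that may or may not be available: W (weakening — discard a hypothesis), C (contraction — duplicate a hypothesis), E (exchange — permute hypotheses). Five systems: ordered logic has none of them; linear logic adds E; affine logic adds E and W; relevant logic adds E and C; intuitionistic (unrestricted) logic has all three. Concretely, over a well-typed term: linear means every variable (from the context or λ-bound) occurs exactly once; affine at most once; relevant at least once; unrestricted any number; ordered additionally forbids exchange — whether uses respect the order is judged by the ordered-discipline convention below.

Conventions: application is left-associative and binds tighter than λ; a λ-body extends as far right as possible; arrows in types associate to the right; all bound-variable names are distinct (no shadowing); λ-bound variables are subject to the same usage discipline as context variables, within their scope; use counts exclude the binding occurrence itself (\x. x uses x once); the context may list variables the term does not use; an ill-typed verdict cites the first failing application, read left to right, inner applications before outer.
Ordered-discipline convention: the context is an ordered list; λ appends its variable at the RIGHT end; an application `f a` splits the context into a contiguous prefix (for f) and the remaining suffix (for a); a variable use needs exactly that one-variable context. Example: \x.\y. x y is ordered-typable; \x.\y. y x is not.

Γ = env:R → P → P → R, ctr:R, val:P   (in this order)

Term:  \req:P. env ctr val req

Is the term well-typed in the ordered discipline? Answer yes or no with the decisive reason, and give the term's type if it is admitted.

yes — env, ctr, val, req once each; derivable with no W/C/E; term : P → R
usage: env ×1, ctr ×1, val ×1, req (λ-bound) ×1
use order (left to right): env, ctr, val, req
typing: well-typed — term : P → R
all disciplines: ordered ✓; linear ✓; affine ✓; relevant ✓; unrestricted ✓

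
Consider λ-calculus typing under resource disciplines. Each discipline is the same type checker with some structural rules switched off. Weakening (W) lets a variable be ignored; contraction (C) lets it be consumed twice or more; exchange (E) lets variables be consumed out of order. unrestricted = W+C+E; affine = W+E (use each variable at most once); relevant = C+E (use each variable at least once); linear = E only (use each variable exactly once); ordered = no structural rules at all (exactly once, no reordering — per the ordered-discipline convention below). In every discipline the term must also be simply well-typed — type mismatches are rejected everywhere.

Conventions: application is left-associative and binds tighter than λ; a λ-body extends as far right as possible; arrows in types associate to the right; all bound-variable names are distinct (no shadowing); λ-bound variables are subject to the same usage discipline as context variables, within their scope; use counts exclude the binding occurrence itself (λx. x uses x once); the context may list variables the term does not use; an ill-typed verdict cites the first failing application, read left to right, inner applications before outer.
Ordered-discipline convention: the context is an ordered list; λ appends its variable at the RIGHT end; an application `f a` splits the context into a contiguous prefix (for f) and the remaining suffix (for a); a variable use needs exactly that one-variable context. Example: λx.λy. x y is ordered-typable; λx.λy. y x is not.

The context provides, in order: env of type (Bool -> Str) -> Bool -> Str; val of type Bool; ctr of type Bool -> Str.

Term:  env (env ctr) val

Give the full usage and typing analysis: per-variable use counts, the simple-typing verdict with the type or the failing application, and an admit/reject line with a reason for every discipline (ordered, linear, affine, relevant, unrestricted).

counts: env=2, val=1, ctr=1
uses in reading order: env, env, ctr, val
typing: well-typed at Str
ordered: ✗ — uses contraction: env ×2
linear: ✗ — uses contraction: env ×2
affine: ✗ — uses contraction: env ×2
relevant: ✓ — none of env, val, ctr goes unused
unrestricted: ✓ — simply typable at Str; W, C, E all held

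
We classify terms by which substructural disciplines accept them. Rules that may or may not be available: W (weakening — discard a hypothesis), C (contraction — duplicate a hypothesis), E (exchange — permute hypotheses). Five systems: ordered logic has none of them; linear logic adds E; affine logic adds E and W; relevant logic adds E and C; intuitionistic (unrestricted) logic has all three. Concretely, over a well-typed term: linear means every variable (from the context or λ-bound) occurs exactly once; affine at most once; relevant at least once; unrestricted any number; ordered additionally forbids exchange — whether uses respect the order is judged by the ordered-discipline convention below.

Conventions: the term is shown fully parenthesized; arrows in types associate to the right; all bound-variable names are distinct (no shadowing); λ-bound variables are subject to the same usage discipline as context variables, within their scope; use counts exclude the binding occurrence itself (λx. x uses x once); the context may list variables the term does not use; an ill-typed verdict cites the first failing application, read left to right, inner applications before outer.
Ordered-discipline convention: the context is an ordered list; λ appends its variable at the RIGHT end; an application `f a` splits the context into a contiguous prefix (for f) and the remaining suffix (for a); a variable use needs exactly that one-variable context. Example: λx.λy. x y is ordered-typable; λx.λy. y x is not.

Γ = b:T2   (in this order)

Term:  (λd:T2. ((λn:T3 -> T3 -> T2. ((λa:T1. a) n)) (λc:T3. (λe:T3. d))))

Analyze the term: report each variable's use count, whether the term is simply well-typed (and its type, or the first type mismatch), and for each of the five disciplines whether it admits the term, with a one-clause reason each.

variable uses: b=0; d (bound)=1; n (bound)=1; a (bound)=1; c (bound)=0; e (bound)=0
order of uses: a, n, d
typing: ill-typed: a function awaiting T1 gets T3 -> T3 -> T2
ordered: ✗, the type mismatch rejects it
linear: ✗, not simply typable
affine: ✗, fails simple typing
relevant: ✗, a type mismatch blocks all five
unrestricted: ✗, the type mismatch rejects it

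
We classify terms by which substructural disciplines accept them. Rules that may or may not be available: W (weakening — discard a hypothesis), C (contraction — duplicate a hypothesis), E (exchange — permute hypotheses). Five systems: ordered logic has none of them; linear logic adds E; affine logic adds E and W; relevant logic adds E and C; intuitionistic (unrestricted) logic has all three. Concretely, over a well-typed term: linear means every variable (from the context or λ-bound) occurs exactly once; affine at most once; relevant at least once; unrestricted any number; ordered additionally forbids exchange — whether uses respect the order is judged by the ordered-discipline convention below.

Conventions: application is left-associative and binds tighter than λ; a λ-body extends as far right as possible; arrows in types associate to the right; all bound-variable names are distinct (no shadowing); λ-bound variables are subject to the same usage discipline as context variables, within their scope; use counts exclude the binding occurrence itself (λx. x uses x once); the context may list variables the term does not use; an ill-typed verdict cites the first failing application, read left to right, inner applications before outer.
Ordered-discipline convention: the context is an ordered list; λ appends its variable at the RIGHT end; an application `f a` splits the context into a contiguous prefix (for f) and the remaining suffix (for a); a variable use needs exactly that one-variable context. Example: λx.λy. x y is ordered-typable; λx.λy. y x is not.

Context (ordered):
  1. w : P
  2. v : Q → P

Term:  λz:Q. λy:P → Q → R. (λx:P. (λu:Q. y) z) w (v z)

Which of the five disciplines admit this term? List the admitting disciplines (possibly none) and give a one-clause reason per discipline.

accepted by: unrestricted
variable uses: w=1; v=1; z (λ-bound)=2; y (λ-bound)=1; x (λ-bound)=0; u (λ-bound)=0
left-to-right use order: y, z, w, v, z
typing: well-typed at Q → (P → Q → R) → Q → R
ordered ✗ (repeated use of z ×2; x, u left unused)
linear ✗ (repeated use of z ×2; x, u left unused)
affine ✗ (repeated use of z ×2)
relevant ✗ (x, u left unused)
unrestricted ✓ (typability at Q → (P → Q → R) → Q → R is all that's needed)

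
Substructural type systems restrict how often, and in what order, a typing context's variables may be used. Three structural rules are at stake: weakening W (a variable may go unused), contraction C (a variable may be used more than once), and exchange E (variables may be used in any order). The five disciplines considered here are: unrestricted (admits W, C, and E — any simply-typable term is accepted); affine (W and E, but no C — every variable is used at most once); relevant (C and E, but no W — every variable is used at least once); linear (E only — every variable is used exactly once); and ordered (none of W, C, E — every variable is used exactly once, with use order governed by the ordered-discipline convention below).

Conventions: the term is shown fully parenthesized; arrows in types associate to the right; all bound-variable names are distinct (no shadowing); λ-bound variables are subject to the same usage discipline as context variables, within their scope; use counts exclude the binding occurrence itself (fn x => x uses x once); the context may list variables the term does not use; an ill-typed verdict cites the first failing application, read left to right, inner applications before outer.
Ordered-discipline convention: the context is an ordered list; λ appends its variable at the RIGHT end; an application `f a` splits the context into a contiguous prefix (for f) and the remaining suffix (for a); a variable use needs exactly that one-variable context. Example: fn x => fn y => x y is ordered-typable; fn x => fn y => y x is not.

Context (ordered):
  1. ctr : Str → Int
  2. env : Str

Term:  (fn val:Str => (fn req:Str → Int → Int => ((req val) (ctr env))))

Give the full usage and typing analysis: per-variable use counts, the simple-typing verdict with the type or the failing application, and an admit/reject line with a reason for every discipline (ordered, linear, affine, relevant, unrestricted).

counts: ctr: 1, env: 1, val [bound]: 1, req [bound]: 1
use order (left to right): req, val, ctr, env
typing: the term checks, with type Str → (Str → Int → Int) → Int
ordered: ✗ — use order req, val, ctr, env needs exchange
linear: ✓ — single use per variable (ctr, env, val, req)
affine: ✓ — ctr, env, val, req: no repeats, contraction unneeded
relevant: ✓ — every one of ctr, env, val, req appears
unrestricted: ✓ — type-checks (Str → (Str → Int → Int) → Int) and nothing is barred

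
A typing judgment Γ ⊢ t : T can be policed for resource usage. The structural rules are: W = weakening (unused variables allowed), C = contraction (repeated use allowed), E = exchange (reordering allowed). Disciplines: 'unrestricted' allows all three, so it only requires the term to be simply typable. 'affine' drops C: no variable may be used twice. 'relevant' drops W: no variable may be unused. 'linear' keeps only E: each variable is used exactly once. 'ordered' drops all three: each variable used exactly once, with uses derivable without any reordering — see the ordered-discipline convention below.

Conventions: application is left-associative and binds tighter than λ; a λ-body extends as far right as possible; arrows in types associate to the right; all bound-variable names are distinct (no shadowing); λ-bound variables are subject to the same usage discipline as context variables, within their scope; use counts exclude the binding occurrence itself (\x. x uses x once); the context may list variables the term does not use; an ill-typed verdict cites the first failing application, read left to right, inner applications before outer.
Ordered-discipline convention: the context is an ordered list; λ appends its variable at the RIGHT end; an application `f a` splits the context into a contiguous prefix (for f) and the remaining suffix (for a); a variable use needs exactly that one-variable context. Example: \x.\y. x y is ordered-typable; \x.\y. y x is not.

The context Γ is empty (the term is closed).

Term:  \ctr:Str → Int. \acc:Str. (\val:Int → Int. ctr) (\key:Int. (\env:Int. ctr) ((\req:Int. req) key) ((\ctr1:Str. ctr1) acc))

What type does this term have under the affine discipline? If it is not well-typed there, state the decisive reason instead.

not well-typed under affine — needs contraction — ctr ×2
usage: ctr [bound]: 2; acc [bound]: 1; val [bound]: 0; key [bound]: 1; env [bound]: 0; req [bound]: 1; ctr1 [bound]: 1
left-to-right use order: ctr, ctr, req, key, ctr1, acc
typing: ✓ — (Str → Int) → Str → Str → Int
per-discipline verdicts: ordered ✗; linear ✗; affine ✗; relevant ✗; unrestricted ✓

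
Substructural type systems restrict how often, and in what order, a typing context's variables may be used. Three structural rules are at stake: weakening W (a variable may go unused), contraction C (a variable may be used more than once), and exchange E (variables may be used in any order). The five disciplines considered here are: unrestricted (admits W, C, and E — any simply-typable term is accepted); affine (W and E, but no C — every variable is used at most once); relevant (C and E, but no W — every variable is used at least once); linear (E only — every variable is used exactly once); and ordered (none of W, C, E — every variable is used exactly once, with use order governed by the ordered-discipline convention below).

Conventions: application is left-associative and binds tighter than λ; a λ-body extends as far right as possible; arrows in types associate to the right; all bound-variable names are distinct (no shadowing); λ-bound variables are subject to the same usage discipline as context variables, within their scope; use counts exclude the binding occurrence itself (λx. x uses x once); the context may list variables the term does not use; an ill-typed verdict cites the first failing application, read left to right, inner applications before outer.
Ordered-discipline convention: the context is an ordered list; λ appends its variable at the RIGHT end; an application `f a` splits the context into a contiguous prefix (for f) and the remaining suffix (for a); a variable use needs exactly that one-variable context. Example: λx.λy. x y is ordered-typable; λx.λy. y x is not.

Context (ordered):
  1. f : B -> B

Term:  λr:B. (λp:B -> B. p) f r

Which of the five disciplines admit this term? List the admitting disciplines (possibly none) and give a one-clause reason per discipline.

admitted in: ordered, linear, affine, relevant, unrestricted
use counts: f: 1, r (λ-bound): 1, p (λ-bound): 1
left-to-right use order: p, f, r
typing: well-typed at B -> B
ordered ✓ (f, r, p once each; derivable with no W/C/E)
linear ✓ (single use per variable (f, r, p))
affine ✓ (f, r, p: no repeats, contraction unneeded)
relevant ✓ (none of f, r, p goes unused)
unrestricted ✓ (simply typable at B -> B; W, C, E all held)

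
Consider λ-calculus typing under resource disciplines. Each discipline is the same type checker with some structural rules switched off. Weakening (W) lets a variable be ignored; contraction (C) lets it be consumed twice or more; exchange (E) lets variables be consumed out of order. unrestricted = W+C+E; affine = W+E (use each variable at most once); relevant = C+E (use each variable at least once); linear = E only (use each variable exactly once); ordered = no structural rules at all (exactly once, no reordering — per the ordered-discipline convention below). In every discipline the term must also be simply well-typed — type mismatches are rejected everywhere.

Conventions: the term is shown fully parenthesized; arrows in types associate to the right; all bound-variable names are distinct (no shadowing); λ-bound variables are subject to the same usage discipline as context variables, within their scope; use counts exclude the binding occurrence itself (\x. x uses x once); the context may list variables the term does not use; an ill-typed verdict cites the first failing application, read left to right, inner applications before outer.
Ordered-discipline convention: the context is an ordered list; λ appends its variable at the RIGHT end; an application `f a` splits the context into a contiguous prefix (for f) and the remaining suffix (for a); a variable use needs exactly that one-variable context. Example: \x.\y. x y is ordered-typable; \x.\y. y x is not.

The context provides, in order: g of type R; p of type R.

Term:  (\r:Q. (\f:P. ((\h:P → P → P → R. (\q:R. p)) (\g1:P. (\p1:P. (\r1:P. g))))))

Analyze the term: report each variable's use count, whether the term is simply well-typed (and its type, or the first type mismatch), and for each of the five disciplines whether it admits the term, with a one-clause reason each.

use counts: g: 1×, p: 1×, r (λ-bound): 0×, f (λ-bound): 0×, h (λ-bound): 0×, q (λ-bound): 0×, g1 (λ-bound): 0×, p1 (λ-bound): 0×, r1 (λ-bound): 0×
order of uses: p, g
typing: the term checks, with type Q → P → R → R
ordered ✗ (r, f, h, q, g1, p1, r1 never used (weakening))
linear ✗ (r, f, h, q, g1, p1, r1 never used (weakening))
affine ✓ (none of g, p, r, f, h, q, g1, p1, r1 used more than once)
relevant ✗ (r, f, h, q, g1, p1, r1 never used (weakening))
unrestricted ✓ (simply typable at Q → P → R → R; W, C, E all held)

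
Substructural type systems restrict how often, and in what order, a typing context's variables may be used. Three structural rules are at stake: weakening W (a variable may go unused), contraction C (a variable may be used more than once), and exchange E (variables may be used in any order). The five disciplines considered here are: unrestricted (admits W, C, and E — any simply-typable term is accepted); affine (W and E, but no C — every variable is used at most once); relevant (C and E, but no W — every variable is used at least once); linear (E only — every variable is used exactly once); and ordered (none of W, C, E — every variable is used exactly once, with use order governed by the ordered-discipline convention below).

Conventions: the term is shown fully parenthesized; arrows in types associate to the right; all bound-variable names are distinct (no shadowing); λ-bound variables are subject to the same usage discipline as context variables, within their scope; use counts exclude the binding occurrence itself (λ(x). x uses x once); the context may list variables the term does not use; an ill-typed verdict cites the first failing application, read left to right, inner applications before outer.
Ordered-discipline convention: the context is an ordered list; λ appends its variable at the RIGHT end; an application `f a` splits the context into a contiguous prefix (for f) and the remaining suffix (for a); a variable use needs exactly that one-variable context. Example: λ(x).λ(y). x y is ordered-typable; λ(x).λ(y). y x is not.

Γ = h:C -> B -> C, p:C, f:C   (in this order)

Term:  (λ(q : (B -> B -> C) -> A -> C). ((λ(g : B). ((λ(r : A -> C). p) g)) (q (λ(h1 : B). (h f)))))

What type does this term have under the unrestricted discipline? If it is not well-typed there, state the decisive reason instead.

not well-typed under unrestricted — a type mismatch blocks all five
counts: h: 1, p: 1, f: 1, q (λ-bound): 1, g (λ-bound): 1, r (λ-bound): 0, h1 (λ-bound): 0
use order (left to right): p, g, q, h, f
typing: ill-typed: a function awaiting A -> C gets B
all disciplines: ordered ✗ | linear ✗ | affine ✗ | relevant ✗ | unrestricted ✗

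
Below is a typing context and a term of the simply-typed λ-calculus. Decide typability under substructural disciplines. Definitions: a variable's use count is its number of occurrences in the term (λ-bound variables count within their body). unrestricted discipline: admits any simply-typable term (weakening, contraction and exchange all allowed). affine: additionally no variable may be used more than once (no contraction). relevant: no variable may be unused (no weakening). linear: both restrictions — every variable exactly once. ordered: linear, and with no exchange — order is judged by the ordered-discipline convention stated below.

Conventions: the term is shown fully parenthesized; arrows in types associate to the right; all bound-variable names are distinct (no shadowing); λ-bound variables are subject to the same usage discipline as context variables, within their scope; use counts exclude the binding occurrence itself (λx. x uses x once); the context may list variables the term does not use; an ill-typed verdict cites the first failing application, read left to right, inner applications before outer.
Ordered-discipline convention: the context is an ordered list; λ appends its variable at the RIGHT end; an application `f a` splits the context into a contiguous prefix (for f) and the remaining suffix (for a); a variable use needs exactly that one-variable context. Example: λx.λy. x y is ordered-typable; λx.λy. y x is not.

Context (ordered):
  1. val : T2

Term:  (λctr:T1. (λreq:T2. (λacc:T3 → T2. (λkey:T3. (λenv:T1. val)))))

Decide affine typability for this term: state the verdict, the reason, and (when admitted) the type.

yes — at most one use each (val, ctr, req, acc, key, env); term : T1 → T2 → (T3 → T2) → T3 → T1 → T2
counts: val=1, ctr [bound]=0, req [bound]=0, acc [bound]=0, key [bound]=0, env [bound]=0
left-to-right use order: val
typing: well-typed — term : T1 → T2 → (T3 → T2) → T3 → T1 → T2
all disciplines: ordered ✗, linear ✗, affine ✓, relevant ✗, unrestricted ✓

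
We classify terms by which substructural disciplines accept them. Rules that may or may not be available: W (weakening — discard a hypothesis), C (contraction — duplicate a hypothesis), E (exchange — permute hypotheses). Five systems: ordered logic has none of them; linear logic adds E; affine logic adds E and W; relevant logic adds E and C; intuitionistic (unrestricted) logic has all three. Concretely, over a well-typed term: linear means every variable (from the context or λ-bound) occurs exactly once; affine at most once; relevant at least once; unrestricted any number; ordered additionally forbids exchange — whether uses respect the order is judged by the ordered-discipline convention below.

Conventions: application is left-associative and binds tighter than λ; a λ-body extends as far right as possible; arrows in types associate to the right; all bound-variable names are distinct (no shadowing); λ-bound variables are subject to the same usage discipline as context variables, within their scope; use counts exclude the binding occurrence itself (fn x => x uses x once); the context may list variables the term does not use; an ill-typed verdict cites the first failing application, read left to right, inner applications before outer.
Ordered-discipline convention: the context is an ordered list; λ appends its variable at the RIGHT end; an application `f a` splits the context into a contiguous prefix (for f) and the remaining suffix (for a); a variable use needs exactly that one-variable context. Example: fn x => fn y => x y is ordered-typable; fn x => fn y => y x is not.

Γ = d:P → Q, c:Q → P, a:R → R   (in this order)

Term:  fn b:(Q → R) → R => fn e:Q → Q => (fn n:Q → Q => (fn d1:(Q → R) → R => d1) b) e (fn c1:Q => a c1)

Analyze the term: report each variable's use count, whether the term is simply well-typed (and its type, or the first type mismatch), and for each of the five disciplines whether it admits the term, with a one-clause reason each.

use counts: d: 0×, c: 0×, a: 1×, b (λ-bound): 1×, e (λ-bound): 1×, n (λ-bound): 0×, d1 (λ-bound): 1×, c1 (λ-bound): 1×
order of uses: d1, b, e, a, c1
typing: ill-typed: argument of type Q where R is required
ordered: ✗, fails simple typing
linear: ✗, a type mismatch blocks all five
affine: ✗, the type mismatch rejects it
relevant: ✗, not simply typable
unrestricted: ✗, fails simple typing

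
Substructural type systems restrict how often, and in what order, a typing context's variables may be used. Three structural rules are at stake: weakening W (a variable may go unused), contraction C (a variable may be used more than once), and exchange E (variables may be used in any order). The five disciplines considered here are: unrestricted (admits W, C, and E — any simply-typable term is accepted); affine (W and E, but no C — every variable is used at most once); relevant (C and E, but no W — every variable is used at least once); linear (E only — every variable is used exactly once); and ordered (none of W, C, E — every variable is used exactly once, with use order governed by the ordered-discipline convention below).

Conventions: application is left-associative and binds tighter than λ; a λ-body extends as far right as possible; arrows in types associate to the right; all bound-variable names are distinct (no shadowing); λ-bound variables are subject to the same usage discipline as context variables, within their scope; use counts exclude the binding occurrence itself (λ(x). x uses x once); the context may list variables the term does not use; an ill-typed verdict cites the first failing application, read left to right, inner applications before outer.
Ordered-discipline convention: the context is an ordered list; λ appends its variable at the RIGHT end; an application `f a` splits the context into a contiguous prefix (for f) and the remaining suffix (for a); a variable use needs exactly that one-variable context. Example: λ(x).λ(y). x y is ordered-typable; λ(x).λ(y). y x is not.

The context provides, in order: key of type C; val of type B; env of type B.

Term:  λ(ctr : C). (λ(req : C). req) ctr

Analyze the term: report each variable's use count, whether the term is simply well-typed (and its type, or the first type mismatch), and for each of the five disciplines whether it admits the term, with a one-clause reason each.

use counts: key=0, val=0, env=0, ctr [bound]=1, req [bound]=1
left-to-right use order: req, ctr
typing: the term checks, with type C -> C
ordered: ✗ — key, val, env never used (weakening)
linear: ✗ — key, val, env never used (weakening)
affine: ✓ — at most one use each (key, val, env, ctr, req)
relevant: ✗ — key, val, env never used (weakening)
unrestricted: ✓ — type-checks (C -> C) and nothing is barred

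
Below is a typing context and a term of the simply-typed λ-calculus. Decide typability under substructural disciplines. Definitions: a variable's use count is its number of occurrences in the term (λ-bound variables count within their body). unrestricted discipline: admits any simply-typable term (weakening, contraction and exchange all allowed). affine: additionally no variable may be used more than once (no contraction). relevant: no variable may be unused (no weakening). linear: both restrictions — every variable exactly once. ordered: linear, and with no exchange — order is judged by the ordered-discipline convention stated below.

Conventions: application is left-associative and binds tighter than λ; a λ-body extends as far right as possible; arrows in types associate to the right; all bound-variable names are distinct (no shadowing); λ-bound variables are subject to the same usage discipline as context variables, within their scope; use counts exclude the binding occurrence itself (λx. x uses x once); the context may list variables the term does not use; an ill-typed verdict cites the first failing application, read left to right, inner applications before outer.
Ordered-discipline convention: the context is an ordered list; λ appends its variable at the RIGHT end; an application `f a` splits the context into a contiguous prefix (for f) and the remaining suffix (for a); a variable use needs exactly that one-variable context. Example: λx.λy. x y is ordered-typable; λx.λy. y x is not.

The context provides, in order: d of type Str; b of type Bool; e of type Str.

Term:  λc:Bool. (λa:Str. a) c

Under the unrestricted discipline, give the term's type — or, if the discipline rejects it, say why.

not well-typed under unrestricted — fails simple typing
counts: d ×0, b ×0, e ×0, c [bound] ×1, a [bound] ×1
uses in reading order: a, c
typing: ill-typed: a function awaiting Str gets Bool
across the five disciplines: ordered ✗; linear ✗; affine ✗; relevant ✗; unrestricted ✗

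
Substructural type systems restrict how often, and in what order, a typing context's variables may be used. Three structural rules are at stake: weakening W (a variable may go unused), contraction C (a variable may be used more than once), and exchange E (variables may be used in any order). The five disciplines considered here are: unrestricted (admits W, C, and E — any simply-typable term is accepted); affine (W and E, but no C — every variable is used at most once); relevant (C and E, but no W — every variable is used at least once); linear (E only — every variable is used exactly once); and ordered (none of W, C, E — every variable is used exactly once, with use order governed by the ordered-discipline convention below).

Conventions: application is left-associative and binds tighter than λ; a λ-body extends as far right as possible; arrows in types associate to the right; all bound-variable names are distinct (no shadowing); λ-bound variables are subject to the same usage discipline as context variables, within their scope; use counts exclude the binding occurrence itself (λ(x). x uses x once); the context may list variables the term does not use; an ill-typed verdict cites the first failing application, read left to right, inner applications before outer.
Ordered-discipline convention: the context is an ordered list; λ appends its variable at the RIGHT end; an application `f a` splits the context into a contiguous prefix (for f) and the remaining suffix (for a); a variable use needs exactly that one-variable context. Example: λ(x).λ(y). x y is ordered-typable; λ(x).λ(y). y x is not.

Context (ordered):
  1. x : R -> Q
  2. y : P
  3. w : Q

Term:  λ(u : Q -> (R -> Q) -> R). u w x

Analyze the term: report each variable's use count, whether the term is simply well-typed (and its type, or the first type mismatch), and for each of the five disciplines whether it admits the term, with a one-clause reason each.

usage: x: 1, y: 0, w: 1, u [bound]: 1
uses in reading order: u, w, x
typing: ✓ — (Q -> (R -> Q) -> R) -> R
ordered: ✗ — needs weakening: y unused
linear: ✗ — needs weakening: y unused
affine: ✓ — none of x, y, w, u used more than once
relevant: ✗ — needs weakening: y unused
unrestricted: ✓ — well-typed at (Q -> (R -> Q) -> R) -> R; no restrictions here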